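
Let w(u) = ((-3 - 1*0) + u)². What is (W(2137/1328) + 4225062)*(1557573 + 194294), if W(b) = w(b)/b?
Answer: 21005689372906494347/2837936 ≈ 7.4017e+12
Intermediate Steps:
w(u) = (-3 + u)² (w(u) = ((-3 + 0) + u)² = (-3 + u)²)
W(b) = (-3 + b)²/b
(W(2137/1328) + 4225062)*(1557573 + 194294) = ((-3 + 2137/1328)²/((2137/1328)) + 4225062)*(1557573 + 194294) = ((-3 + 2137*(1/1328))²/((2137*(1/1328))) + 4225062)*1751867 = ((-3 + 2137/1328)²/(2137/1328) + 4225062)*1751867 = (1328*(-1847/1328)²/2137 + 4225062)*1751867 = ((1328/2137)*(3411409/1763584) + 4225062)*1751867 = (3411409/2837936 + 4225062)*1751867 = (11990458963441/2837936)*1751867 = 21005689372906494347/2837936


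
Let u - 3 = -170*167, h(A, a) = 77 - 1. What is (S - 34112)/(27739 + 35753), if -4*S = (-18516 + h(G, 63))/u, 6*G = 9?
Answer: -484170977/901173702 ≈ -0.53727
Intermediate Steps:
G = 3/2 (G = (⅙)*9 = 3/2 ≈ 1.5000)
h(A, a) = 76
u = -28387 (u = 3 - 170*167 = 3 - 28390 = -28387)
S = -4610/28387 (S = -(-18516 + 76)/(4*(-28387)) = -(-4610)*(-1)/28387 = -¼*18440/28387 = -4610/28387 ≈ -0.16240)
(S - 34112)/(27739 + 35753) = (-4610/28387 - 34112)/(27739 + 35753) = -968341954/28387/63492 = -968341954/28387*1/63492 = -484170977/901173702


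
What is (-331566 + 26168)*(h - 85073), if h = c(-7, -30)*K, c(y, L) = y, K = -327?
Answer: 25282068032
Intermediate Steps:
h = 2289 (h = -7*(-327) = 2289)
(-331566 + 26168)*(h - 85073) = (-331566 + 26168)*(2289 - 85073) = -305398*(-82784) = 25282068032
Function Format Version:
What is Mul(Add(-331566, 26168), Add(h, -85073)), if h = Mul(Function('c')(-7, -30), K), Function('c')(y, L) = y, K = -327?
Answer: 25282068032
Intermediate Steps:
h = 2289 (h = Mul(-7, -327) = 2289)
Mul(Add(-331566, 26168), Add(h, -85073)) = Mul(Add(-331566, 26168), Add(2289, -85073)) = Mul(-305398, -82784) = 25282068032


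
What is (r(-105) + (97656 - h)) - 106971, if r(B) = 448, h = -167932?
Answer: 159065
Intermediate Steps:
(r(-105) + (97656 - h)) - 106971 = (448 + (97656 - 1*(-167932))) - 106971 = (448 + (97656 + 167932)) - 106971 = (448 + 265588) - 106971 = 266036 - 106971 = 159065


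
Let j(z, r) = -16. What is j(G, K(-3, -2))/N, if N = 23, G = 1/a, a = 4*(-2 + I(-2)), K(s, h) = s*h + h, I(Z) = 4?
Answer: -16/23 ≈ -0.69565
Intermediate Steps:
K(s, h) = h + h*s (K(s, h) = h*s + h = h + h*s)
a = 8 (a = 4*(-2 + 4) = 4*2 = 8)
G = 1/8 ≈ 0.12500
j(G, K(-3, -2))/N = -16/23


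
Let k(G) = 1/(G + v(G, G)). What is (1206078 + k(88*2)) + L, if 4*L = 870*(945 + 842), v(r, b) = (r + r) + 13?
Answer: 1725520043/1082 ≈ 1.5948e+6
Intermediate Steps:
v(r, b) = 13 + 2*r (v(r, b) = 2*r + 13 = 13 + 2*r)
k(G) = 1/(13 + 3*G) (k(G) = 1/(G + (13 + 2*G)) = 1/(13 + 3*G))
L = 777345/2 (L = (870*(945 + 842))/4 = (870*1787)/4 = (¼)*1554690 = 777345/2 ≈ 3.8867e+5)
(1206078 + k(88*2)) + L = (1206078 + 1/(13 + 3*(88*2))) + 777345/2 = (1206078 + 1/(13 + 3*176)) + 777345/2 = (1206078 + 1/(13 + 528)) + 777345/2 = (1206078 + 1/541) + 777345/2 = 652488199/541 + 777345/2 = 1725520043/1082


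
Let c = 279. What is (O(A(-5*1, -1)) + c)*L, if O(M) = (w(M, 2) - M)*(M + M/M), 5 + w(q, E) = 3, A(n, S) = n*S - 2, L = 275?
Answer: 71225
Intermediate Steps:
A(n, S) = -2 + S*n (A(n, S) = S*n - 2 = -2 + S*n)
w(q, E) = -2 (w(q, E) = -5 + 3 = -2)
O(M) = (1 + M)*(-2 - M) (O(M) = (-2 - M)*(M + M/M) = (-2 - M)*(M + 1) = (-2 - M)*(1 + M) = (1 + M)*(-2 - M))
(O(A(-5*1, -1)) + c)*L = ((-2 - (-2 - (-5))**2 - 3*(-2 - (-5))) + 279)*275 = ((-2 - (-2 - 1*(-5))**2 - 3*(-2 - 1*(-5))) + 279)*275 = ((-2 - (-2 + 5)**2 - 3*(-2 + 5)) + 279)*275 = ((-2 - 1*3**2 - 3*3) + 279)*275 = ((-2 - 1*9 - 9) + 279)*275 = ((-2 - 9 - 9) + 279)*275 = (-20 + 279)*275 = 259*275 = 71225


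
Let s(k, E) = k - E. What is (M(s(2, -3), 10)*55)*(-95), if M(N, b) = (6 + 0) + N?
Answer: -57475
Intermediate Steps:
M(N, b) = 6 + N
(M(s(2, -3), 10)*55)*(-95) = ((6 + (2 - 1*(-3)))*55)*(-95) = ((6 + (2 + 3))*55)*(-95) = ((6 + 5)*55)*(-95) = (11*55)*(-95) = 605*(-95) = -57475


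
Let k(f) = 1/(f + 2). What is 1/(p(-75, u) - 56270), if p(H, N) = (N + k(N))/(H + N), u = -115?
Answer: -565/31792208 ≈ -1.7772e-5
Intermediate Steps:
k(f) = 1/(2 + f)
p(H, N) = (N + 1/(2 + N))/(H + N)
1/(p(-75, u) - 56270) = 1/((1 - 115*(2 - 115))/((2 - 115)*(-75 - 115)) - 56270) = 1/((1 - 115*(-113))/(-113*(-190)) - 56270) = 1/(-1/113*(-1/190)*(1 + 12995) - 56270) = 1/(-1/113*(-1/190)*12996 - 56270) = 1/(342/565 - 56270) = 1/(-31792208/565) = -565/31792208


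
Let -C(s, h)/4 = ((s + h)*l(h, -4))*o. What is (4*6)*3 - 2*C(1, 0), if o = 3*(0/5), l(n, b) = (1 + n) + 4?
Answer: 72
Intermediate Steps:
l(n, b) = 5 + n
o = 0 (o = 3*(0*(1/5)) = 3*0 = 0)
C(s, h) = 0 (C(s, h) = -4*(s + h)*(5 + h)*0 = -4*(h + s)*(5 + h)*0 = -4*(5 + h)*(h + s)*0 = -4*0 = 0)
(4*6)*3 - 2*C(1, 0) = (4*6)*3 - 2*0 = 24*3 + 0 = 72 + 0 = 72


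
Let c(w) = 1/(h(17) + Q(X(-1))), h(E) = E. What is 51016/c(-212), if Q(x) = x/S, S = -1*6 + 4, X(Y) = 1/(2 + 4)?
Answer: 2589062/3 ≈ 8.6302e+5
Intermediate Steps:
X(Y) = 1/6
S = -2 (S = -6 + 4 = -2)
Q(x) = -x/2 (Q(x) = x/(-2) = x*(-1/2) = -x/2)
c(w) = 12/203 (c(w) = 1/(17 - 1/2*1/6) = 1/(17 - 1/12) = 1/(203/12) = 12/203)
51016/c(-212) = 51016/(12/203) = 51016*(203/12) = 2589062/3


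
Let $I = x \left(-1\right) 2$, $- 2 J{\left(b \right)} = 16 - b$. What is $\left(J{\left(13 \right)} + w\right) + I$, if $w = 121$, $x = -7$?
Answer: $\frac{267}{2} \approx 133.5$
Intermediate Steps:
$J{\left(b \right)} = -8 + \frac{b}{2}$ ($J{\left(b \right)} = - \frac{16 - b}{2} = -8 + \frac{b}{2}$)
$I = 14$ ($I = \left(-7\right) \left(-1\right) 2 = 7 \cdot 2 = 14$)
$\left(J{\left(13 \right)} + w\right) + I = \left(\left(-8 + \frac{1}{2} \cdot 13\right) + 121\right) + 14 = \left(\left(-8 + \frac{13}{2}\right) + 121\right) + 14 = \left(- \frac{3}{2} + 121\right) + 14 = \frac{239}{2} + 14 = \frac{267}{2}$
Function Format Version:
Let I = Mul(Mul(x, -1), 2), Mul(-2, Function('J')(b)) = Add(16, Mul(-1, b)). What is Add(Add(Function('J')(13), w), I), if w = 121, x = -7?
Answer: Rational(267, 2) ≈ 133.50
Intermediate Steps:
Function('J')(b) = Add(-8, Mul(Rational(1, 2), b)) (Function('J')(b) = Mul(Rational(-1, 2), Add(16, Mul(-1, b))) = Add(-8, Mul(Rational(1, 2), b)))
I = 14 (I = Mul(Mul(-7, -1), 2) = Mul(7, 2) = 14)
Add(Add(Function('J')(13), w), I) = Add(Add(Add(-8, Mul(Rational(1, 2), 13)), 121), 14) = Add(Add(Add(-8, Rational(13, 2)), 121), 14) = Add(Add(Rational(-3, 2), 121), 14) = Add(Rational(239, 2), 14) = Rational(267, 2)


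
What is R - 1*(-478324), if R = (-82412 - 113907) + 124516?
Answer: 406521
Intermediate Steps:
R = -71803 (R = -196319 + 124516 = -71803)
R - 1*(-478324) = -71803 - 1*(-478324) = -71803 + 478324 = 406521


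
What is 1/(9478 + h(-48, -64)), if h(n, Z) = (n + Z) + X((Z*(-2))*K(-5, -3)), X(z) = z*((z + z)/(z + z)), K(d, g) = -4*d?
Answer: 1/11926 ≈ 8.3850e-5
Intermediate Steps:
X(z) = z (X(z) = z*((2*z)/((2*z))) = z*((2*z)*(1/(2*z))) = z*1 = z)
h(n, Z) = n - 39*Z (h(n, Z) = (n + Z) + (Z*(-2))*(-4*(-5)) = (Z + n) - 2*Z*20 = (Z + n) - 40*Z = n - 39*Z)
1/(9478 + h(-48, -64)) = 1/(9478 + (-48 - 39*(-64))) = 1/(9478 + (-48 + 2496)) = 1/(9478 + 2448) = 1/11926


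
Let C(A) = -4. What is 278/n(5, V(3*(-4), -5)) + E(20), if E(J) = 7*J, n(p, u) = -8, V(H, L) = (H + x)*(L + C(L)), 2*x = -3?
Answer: 421/4 ≈ 105.25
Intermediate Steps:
x = -3/2 (x = (½)*(-3) = -3/2 ≈ -1.5000)
V(H, L) = (-4 + L)*(-3/2 + H) (V(H, L) = (H - 3/2)*(L - 4) = (-3/2 + H)*(-4 + L) = (-4 + L)*(-3/2 + H))
278/n(5, V(3*(-4), -5)) + E(20) = 278/(-8) + 7*20 = 278*(-⅛) + 140 = -139/4 + 140 = 421/4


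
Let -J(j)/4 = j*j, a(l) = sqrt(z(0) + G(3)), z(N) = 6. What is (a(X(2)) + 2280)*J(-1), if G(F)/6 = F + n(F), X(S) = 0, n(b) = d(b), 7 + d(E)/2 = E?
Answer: -9120 - 8*I*sqrt(6) ≈ -9120.0 - 19.596*I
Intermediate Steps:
d(E) = -14 + 2*E
n(b) = -14 + 2*b
G(F) = -84 + 18*F (G(F) = 6*(F + (-14 + 2*F)) = 6*(-14 + 3*F) = -84 + 18*F)
a(l) = 2*I*sqrt(6) (a(l) = sqrt(6 + (-84 + 18*3)) = sqrt(6 + (-84 + 54)) = sqrt(6 - 30) = sqrt(-24) = 2*I*sqrt(6))
J(j) = -4*j**2 (J(j) = -4*j*j = -4*j**2)
(a(X(2)) + 2280)*J(-1) = (2*I*sqrt(6) + 2280)*(-4*(-1)**2) = (2280 + 2*I*sqrt(6))*(-4*1) = (2280 + 2*I*sqrt(6))*(-4) = -9120 - 8*I*sqrt(6)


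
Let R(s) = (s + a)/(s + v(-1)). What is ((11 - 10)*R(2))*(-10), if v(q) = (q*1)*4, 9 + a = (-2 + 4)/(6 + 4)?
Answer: -34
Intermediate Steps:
a = -44/5 (a = -9 + (-2 + 4)/(6 + 4) = -9 + 2/10 = -9 + 2*(⅒) = -9 + ⅕ = -44/5 ≈ -8.8000)
v(q) = 4*q (v(q) = q*4 = 4*q)
R(s) = (-44/5 + s)/(-4 + s) (R(s) = (s - 44/5)/(s + 4*(-1)) = (-44/5 + s)/(s - 4) = (-44/5 + s)/(-4 + s))
((11 - 10)*R(2))*(-10) = ((11 - 10)*((-44/5 + 2)/(-4 + 2)))*(-10) = (1*(-34/5/(-2)))*(-10) = (1*(-½*(-34/5)))*(-10) = (1*(17/5))*(-10) = (17/5)*(-10) = -34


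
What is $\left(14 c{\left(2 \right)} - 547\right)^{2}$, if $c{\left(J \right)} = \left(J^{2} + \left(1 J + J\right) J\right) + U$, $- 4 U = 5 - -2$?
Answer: $\frac{651249}{4} \approx 1.6281 \cdot 10^{5}$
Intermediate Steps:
$U = - \frac{7}{4}$ ($U = - \frac{5 - -2}{4} = - \frac{5 + 2}{4} = \left(- \frac{1}{4}\right) 7 = - \frac{7}{4} \approx -1.75$)
$c{\left(J \right)} = - \frac{7}{4} + 3 J^{2}$ ($c{\left(J \right)} = \left(J^{2} + \left(1 J + J\right) J\right) - \frac{7}{4} = \left(J^{2} + \left(J + J\right) J\right) - \frac{7}{4} = \left(J^{2} + 2 J J\right) - \frac{7}{4} = \left(J^{2} + 2 J^{2}\right) - \frac{7}{4} = 3 J^{2} - \frac{7}{4} = - \frac{7}{4} + 3 J^{2}$)
$\left(14 c{\left(2 \right)} - 547\right)^{2} = \left(14 \left(- \frac{7}{4} + 3 \cdot 2^{2}\right) - 547\right)^{2} = \left(14 \left(- \frac{7}{4} + 3 \cdot 4\right) - 547\right)^{2} = \left(14 \left(- \frac{7}{4} + 12\right) - 547\right)^{2} = \left(14 \cdot \frac{41}{4} - 547\right)^{2} = \left(\frac{287}{2} - 547\right)^{2} = \left(- \frac{807}{2}\right)^{2} = \frac{651249}{4}$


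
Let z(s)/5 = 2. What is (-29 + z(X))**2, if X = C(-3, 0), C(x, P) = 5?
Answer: 361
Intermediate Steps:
X = 5
z(s) = 10 (z(s) = 5*2 = 10)
(-29 + z(X))**2 = (-29 + 10)**2 = (-19)**2 = 361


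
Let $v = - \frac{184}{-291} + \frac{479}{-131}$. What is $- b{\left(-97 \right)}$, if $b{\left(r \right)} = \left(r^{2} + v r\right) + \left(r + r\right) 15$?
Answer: $- \frac{2669392}{393} \approx -6792.3$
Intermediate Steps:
$v = - \frac{115285}{38121}$ ($v = \left(-184\right) \left(- \frac{1}{291}\right) + 479 \left(- \frac{1}{131}\right) = \frac{184}{291} - \frac{479}{131} = - \frac{115285}{38121} \approx -3.0242$)
$b{\left(r \right)} = r^{2} + \frac{1028345 r}{38121}$ ($b{\left(r \right)} = \left(r^{2} - \frac{115285 r}{38121}\right) + \left(r + r\right) 15 = \left(r^{2} - \frac{115285 r}{38121}\right) + 2 r 15 = \left(r^{2} - \frac{115285 r}{38121}\right) + 30 r = r^{2} + \frac{1028345 r}{38121}$)
$- b{\left(-97 \right)} = - \frac{\left(-97\right) \left(1028345 + 38121 \left(-97\right)\right)}{38121} = - \frac{\left(-97\right) \left(1028345 - 3697737\right)}{38121} = - \frac{\left(-97\right) \left(-2669392\right)}{38121} = \left(-1\right) \frac{2669392}{393} = - \frac{2669392}{393}$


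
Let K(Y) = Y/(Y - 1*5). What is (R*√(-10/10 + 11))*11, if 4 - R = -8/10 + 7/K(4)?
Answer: 1441*√10/20 ≈ 227.84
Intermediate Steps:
K(Y) = Y/(-5 + Y) (K(Y) = Y/(Y - 5) = Y/(-5 + Y))
R = 131/20 (R = 4 - (-8/10 + 7/((4/(-5 + 4)))) = 4 - (-8*⅒ + 7/((4/(-1)))) = 4 - (-⅘ + 7/((4*(-1)))) = 4 - (-⅘ + 7/(-4)) = 4 - (-⅘ + 7*(-¼)) = 4 - (-⅘ - 7/4) = 4 - 1*(-51/20) = 4 + 51/20 = 131/20 ≈ 6.5500)
(R*√(-10/10 + 11))*11 = (131*√(-10/10 + 11)/20)*11 = (131*√(-10*⅒ + 11)/20)*11 = (131*√(-1 + 11)/20)*11 = (131*√10/20)*11 = 1441*√10/20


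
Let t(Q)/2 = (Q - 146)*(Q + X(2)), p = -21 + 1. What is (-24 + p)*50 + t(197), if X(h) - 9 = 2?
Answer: 19016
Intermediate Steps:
p = -20
X(h) = 11 (X(h) = 9 + 2 = 11)
t(Q) = 2*(-146 + Q)*(11 + Q) (t(Q) = 2*((Q - 146)*(Q + 11)) = 2*((-146 + Q)*(11 + Q)) = 2*(-146 + Q)*(11 + Q))
(-24 + p)*50 + t(197) = (-24 - 20)*50 + (-3212 - 270*197 + 2*197**2) = -44*50 + (-3212 - 53190 + 2*38809) = -2200 + (-3212 - 53190 + 77618) = -2200 + 21216 = 19016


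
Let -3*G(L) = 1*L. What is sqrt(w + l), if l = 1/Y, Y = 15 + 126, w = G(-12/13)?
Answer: sqrt(1057641)/1833 ≈ 0.56106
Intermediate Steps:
G(L) = -L/3
w = 4/13 (w = -(-4)/13 = -1/3*(-12/13) = 4/13 ≈ 0.30769)
Y = 141
l = 1/141 ≈ 0.0070922
sqrt(w + l) = sqrt(4/13 + 1/141) = sqrt(577/1833) = sqrt(1057641)/1833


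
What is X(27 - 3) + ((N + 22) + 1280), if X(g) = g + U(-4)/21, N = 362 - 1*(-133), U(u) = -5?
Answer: 38236/21 ≈ 1820.8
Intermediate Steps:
N = 495 (N = 362 + 133 = 495)
X(g) = -5/21 + g (X(g) = g - 5/21 = -5/21 + g)
X(27 - 3) + ((N + 22) + 1280) = (-5/21 + (27 - 3)) + ((495 + 22) + 1280) = (-5/21 + 24) + (517 + 1280) = 499/21 + 1797 = 38236/21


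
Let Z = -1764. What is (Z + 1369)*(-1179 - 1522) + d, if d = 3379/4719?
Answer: 5034680884/4719 ≈ 1.0669e+6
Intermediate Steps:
d = 3379/4719 (d = 3379*(1/4719) = 3379/4719 ≈ 0.71604)
(Z + 1369)*(-1179 - 1522) + d = (-1764 + 1369)*(-1179 - 1522) + 3379/4719 = -395*(-2701) + 3379/4719 = 1066895 + 3379/4719 = 5034680884/4719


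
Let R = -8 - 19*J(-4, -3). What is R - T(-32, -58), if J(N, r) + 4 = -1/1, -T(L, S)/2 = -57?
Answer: -27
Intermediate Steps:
T(L, S) = 114 (T(L, S) = -2*(-57) = 114)
J(N, r) = -5 (J(N, r) = -4 - 1/1 = -4 - 1*1 = -4 - 1 = -5)
R = 87 (R = -8 - 19*(-5) = -8 + 95 = 87)
R - T(-32, -58) = 87 - 1*114 = 87 - 114 = -27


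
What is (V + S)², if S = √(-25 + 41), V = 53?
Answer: 3249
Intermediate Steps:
S = 4 (S = √16 = 4)
(V + S)² = (53 + 4)² = 57² = 3249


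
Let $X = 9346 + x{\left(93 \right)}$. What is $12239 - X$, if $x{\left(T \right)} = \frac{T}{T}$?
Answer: $2892$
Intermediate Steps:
$x{\left(T \right)} = 1$
$X = 9347$ ($X = 9346 + 1 = 9347$)
$12239 - X = 12239 - 9347 = 2892$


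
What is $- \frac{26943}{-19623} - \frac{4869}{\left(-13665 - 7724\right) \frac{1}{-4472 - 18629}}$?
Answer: $- \frac{735531533420}{139905449} \approx -5257.3$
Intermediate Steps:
$- \frac{26943}{-19623} - \frac{4869}{\left(-13665 - 7724\right) \frac{1}{-4472 - 18629}} = \left(-26943\right) \left(- \frac{1}{19623}\right) - \frac{4869}{\left(-21389\right) \frac{1}{-23101}} = \frac{8981}{6541} - \frac{4869}{\left(-21389\right) \left(- \frac{1}{23101}\right)} = \frac{8981}{6541} - \frac{4869}{\frac{21389}{23101}} = \frac{8981}{6541} - \frac{112478769}{21389} = - \frac{735531533420}{139905449}$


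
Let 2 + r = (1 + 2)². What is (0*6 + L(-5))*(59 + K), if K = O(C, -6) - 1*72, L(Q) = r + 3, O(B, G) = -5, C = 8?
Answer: -180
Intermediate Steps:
r = 7 (r = -2 + (1 + 2)² = -2 + 3² = -2 + 9 = 7)
L(Q) = 10 (L(Q) = 7 + 3 = 10)
K = -77 (K = -5 - 1*72 = -5 - 72 = -77)
(0*6 + L(-5))*(59 + K) = (0*6 + 10)*(59 - 77) = (0 + 10)*(-18) = 10*(-18) = -180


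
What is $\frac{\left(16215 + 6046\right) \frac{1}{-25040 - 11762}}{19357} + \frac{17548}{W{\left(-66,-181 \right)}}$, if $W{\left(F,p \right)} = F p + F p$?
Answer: $\frac{3125061924565}{4255023723522} \approx 0.73444$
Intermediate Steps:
$W{\left(F,p \right)} = 2 F p$
$\frac{\left(16215 + 6046\right) \frac{1}{-25040 - 11762}}{19357} + \frac{17548}{W{\left(-66,-181 \right)}} = \frac{\left(16215 + 6046\right) \frac{1}{-25040 - 11762}}{19357} + \frac{17548}{2 \left(-66\right) \left(-181\right)} = \frac{22261}{-36802} \cdot \frac{1}{19357} + \frac{17548}{23892} = 22261 \left(- \frac{1}{36802}\right) \frac{1}{19357} + 17548 \cdot \frac{1}{23892} = \left(- \frac{22261}{36802}\right) \frac{1}{19357} + \frac{4387}{5973} = - \frac{22261}{712376314} + \frac{4387}{5973} = \frac{3125061924565}{4255023723522}$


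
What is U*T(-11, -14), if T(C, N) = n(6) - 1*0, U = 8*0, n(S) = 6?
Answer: 0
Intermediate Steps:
U = 0
T(C, N) = 6 (T(C, N) = 6 - 1*0 = 6 + 0 = 6)
U*T(-11, -14) = 0*6 = 0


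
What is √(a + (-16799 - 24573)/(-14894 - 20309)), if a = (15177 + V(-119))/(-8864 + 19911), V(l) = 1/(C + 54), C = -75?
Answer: 2*√867393889935690642/1166662623 ≈ 1.5966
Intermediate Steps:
V(l) = -1/21 (V(l) = 1/(-75 + 54) = 1/(-21) = -1/21)
a = 318716/231987 (a = (15177 - 1/21)/(-8864 + 19911) = (318716/21)/11047 = (318716/21)*(1/11047) = 318716/231987 ≈ 1.3739)
√(a + (-16799 - 24573)/(-14894 - 20309)) = √(318716/231987 + (-16799 - 24573)/(-14894 - 20309)) = √(318716/231987 - 41372/(-35203)) = √(318716/231987 - 41372*(-1/35203)) = √(318716/231987 + 41372/35203) = √(2973932216/1166662623) = 2*√867393889935690642/1166662623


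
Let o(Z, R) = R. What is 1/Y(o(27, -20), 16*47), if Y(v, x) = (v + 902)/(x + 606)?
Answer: 97/63 ≈ 1.5397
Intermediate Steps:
Y(v, x) = (902 + v)/(606 + x)
1/Y(o(27, -20), 16*47) = 1/((902 - 20)/(606 + 16*47)) = 1/(882/(606 + 752)) = 1/(882/1358) = 1/((1/1358)*882) = 1/(63/97) = 97/63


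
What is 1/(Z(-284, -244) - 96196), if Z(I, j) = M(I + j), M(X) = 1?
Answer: -1/96195 ≈ -1.0396e-5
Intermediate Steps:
Z(I, j) = 1
1/(Z(-284, -244) - 96196) = 1/(1 - 96196) = 1/(-96195) = -1/96195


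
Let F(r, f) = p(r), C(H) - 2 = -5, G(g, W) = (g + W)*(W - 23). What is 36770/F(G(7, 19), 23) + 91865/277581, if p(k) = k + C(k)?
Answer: -10196823815/29701167 ≈ -343.31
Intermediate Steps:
G(g, W) = (-23 + W)*(W + g) (G(g, W) = (W + g)*(-23 + W) = (-23 + W)*(W + g))
C(H) = -3 (C(H) = 2 - 5 = -3)
p(k) = -3 + k (p(k) = k - 3 = -3 + k)
F(r, f) = -3 + r
36770/F(G(7, 19), 23) + 91865/277581 = 36770/(-3 + (19² - 23*19 - 23*7 + 19*7)) + 91865/277581 = 36770/(-3 + (361 - 437 - 161 + 133)) + 91865*(1/277581) = 36770/(-3 - 104) + 91865/277581 = 36770/(-107) + 91865/277581 = 36770*(-1/107) + 91865/277581 = -36770/107 + 91865/277581 = -10196823815/29701167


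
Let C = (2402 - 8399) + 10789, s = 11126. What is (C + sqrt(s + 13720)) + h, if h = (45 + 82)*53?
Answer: 11523 + sqrt(24846) ≈ 11681.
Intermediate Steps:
h = 6731 (h = 127*53 = 6731)
C = 4792 (C = -5997 + 10789 = 4792)
(C + sqrt(s + 13720)) + h = (4792 + sqrt(11126 + 13720)) + 6731 = (4792 + sqrt(24846)) + 6731 = 11523 + sqrt(24846)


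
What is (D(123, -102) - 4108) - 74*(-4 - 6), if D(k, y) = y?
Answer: -3470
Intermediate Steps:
(D(123, -102) - 4108) - 74*(-4 - 6) = (-102 - 4108) - 74*(-4 - 6) = -4210 - 74*(-10) = -4210 + 740 = -3470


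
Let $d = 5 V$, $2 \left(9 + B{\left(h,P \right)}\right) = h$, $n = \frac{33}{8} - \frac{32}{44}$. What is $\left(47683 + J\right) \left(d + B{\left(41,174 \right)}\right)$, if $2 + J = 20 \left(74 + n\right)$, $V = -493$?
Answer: $- \frac{5314462559}{44} \approx -1.2078 \cdot 10^{8}$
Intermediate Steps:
$n = \frac{299}{88}$ ($n = 33 \cdot \frac{1}{8} - \frac{8}{11} = \frac{33}{8} - \frac{8}{11} = \frac{299}{88} \approx 3.3977$)
$B{\left(h,P \right)} = -9 + \frac{h}{2}$
$d = -2465$ ($d = 5 \left(-493\right) = -2465$)
$J = \frac{34011}{22}$ ($J = -2 + 20 \left(74 + \frac{299}{88}\right) = -2 + 20 \cdot \frac{6811}{88} = -2 + \frac{34055}{22} = \frac{34011}{22} \approx 1546.0$)
$\left(47683 + J\right) \left(d + B{\left(41,174 \right)}\right) = \left(47683 + \frac{34011}{22}\right) \left(-2465 + \left(-9 + \frac{1}{2} \cdot 41\right)\right) = \frac{1083037 \left(-2465 + \left(-9 + \frac{41}{2}\right)\right)}{22} = \frac{1083037 \left(-2465 + \frac{23}{2}\right)}{22} = \frac{1083037}{22} \left(- \frac{4907}{2}\right) = - \frac{5314462559}{44}$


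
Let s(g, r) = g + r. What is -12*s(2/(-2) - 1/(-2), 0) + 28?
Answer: 34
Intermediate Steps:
-12*s(2/(-2) - 1/(-2), 0) + 28 = -12*((2/(-2) - 1/(-2)) + 0) + 28 = -12*((2*(-½) - 1*(-½)) + 0) + 28 = -12*((-1 + ½) + 0) + 28 = -12*(-½ + 0) + 28 = -12*(-½) + 28 = 6 + 28 = 34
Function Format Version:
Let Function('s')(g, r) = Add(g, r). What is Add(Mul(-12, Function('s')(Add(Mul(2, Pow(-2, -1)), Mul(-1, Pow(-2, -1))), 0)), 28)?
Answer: 34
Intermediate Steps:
Add(Mul(-12, Function('s')(Add(Mul(2, Pow(-2, -1)), Mul(-1, Pow(-2, -1))), 0)), 28) = Add(Mul(-12, Add(Add(Mul(2, Pow(-2, -1)), Mul(-1, Pow(-2, -1))), 0)), 28) = Add(Mul(-12, Add(Add(Mul(2, Rational(-1, 2)), Mul(-1, Rational(-1, 2))), 0)), 28) = Add(Mul(-12, Add(Add(-1, Rational(1, 2)), 0)), 28) = Add(Mul(-12, Add(Rational(-1, 2), 0)), 28) = Add(Mul(-12, Rational(-1, 2)), 28) = Add(6, 28) = 34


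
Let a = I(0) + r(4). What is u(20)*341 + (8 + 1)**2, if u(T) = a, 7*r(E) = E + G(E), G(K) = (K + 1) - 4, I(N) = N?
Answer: 2272/7 ≈ 324.57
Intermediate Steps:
G(K) = -3 + K (G(K) = (1 + K) - 4 = -3 + K)
r(E) = -3/7 + 2*E/7 (r(E) = (E + (-3 + E))/7 = (-3 + 2*E)/7 = -3/7 + 2*E/7)
a = 5/7 (a = 0 + (-3/7 + (2/7)*4) = 0 + (-3/7 + 8/7) = 0 + 5/7 = 5/7 ≈ 0.71429)
u(T) = 5/7
u(20)*341 + (8 + 1)**2 = (5/7)*341 + (8 + 1)**2 = 1705/7 + 9**2 = 1705/7 + 81 = 2272/7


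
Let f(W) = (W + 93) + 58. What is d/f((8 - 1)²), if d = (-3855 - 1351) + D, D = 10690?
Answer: 1371/50 ≈ 27.420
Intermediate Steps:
d = 5484 (d = (-3855 - 1351) + 10690 = -5206 + 10690 = 5484)
f(W) = 151 + W (f(W) = (93 + W) + 58 = 151 + W)
d/f((8 - 1)²) = 5484/(151 + (8 - 1)²) = 5484/(151 + 7²) = 5484/(151 + 49) = 5484/200 = 5484*(1/200) = 1371/50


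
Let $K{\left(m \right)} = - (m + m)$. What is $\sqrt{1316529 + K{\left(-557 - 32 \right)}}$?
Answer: $\sqrt{1317707} \approx 1147.9$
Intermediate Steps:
$K{\left(m \right)} = - 2 m$
$\sqrt{1316529 + K{\left(-557 - 32 \right)}} = \sqrt{1316529 - 2 \left(-557 - 32\right)} = \sqrt{1316529 - -1178} = \sqrt{1316529 + 1178} = \sqrt{1317707}$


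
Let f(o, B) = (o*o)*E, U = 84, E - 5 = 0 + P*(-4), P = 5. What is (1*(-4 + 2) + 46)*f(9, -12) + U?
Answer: -53376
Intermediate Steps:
E = -15 (E = 5 + (0 + 5*(-4)) = 5 + (0 - 20) = 5 - 20 = -15)
f(o, B) = -15*o**2 (f(o, B) = (o*o)*(-15) = o**2*(-15) = -15*o**2)
(1*(-4 + 2) + 46)*f(9, -12) + U = (1*(-4 + 2) + 46)*(-15*9**2) + 84 = (1*(-2) + 46)*(-15*81) + 84 = (-2 + 46)*(-1215) + 84 = 44*(-1215) + 84 = -53460 + 84 = -53376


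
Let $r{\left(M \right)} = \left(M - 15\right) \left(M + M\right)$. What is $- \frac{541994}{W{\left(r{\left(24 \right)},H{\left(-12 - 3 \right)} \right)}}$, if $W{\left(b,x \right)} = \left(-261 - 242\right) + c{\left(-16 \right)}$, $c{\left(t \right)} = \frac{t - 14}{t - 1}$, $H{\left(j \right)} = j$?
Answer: $\frac{9213898}{8521} \approx 1081.3$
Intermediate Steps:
$r{\left(M \right)} = 2 M \left(-15 + M\right)$ ($r{\left(M \right)} = \left(-15 + M\right) 2 M = 2 M \left(-15 + M\right)$)
$c{\left(t \right)} = \frac{-14 + t}{-1 + t}$
$W{\left(b,x \right)} = - \frac{8521}{17}$ ($W{\left(b,x \right)} = \left(-261 - 242\right) + \frac{-14 - 16}{-1 - 16} = -503 + \frac{1}{-17} \left(-30\right) = -503 - - \frac{30}{17} = -503 + \frac{30}{17} = - \frac{8521}{17}$)
$- \frac{541994}{W{\left(r{\left(24 \right)},H{\left(-12 - 3 \right)} \right)}} = - \frac{541994}{- \frac{8521}{17}} = \left(-541994\right) \left(- \frac{17}{8521}\right) = \frac{9213898}{8521}$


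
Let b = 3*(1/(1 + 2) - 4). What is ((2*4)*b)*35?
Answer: -3080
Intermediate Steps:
b = -11 (b = 3*(1/3 - 4) = 3*(⅓ - 4) = 3*(-11/3) = -11)
((2*4)*b)*35 = ((2*4)*(-11))*35 = (8*(-11))*35 = -88*35 = -3080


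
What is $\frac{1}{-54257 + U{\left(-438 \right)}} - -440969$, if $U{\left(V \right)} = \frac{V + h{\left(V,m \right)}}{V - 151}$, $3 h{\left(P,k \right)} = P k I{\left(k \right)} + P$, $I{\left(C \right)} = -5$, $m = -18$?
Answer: $\frac{14086158955292}{31943649} \approx 4.4097 \cdot 10^{5}$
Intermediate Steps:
$h{\left(P,k \right)} = \frac{P}{3} - \frac{5 P k}{3}$ ($h{\left(P,k \right)} = \frac{P k \left(-5\right) + P}{3} = \frac{- 5 P k + P}{3} = \frac{P - 5 P k}{3} = \frac{P}{3} - \frac{5 P k}{3}$)
$U{\left(V \right)} = \frac{94 V}{3 \left(-151 + V\right)}$ ($U{\left(V \right)} = \frac{V + \frac{V \left(1 - -90\right)}{3}}{V - 151} = \frac{V + \frac{V \left(1 + 90\right)}{3}}{-151 + V} = \frac{V + \frac{1}{3} V 91}{-151 + V} = \frac{V + \frac{91 V}{3}}{-151 + V} = \frac{\frac{94}{3} V}{-151 + V} = \frac{94 V}{3 \left(-151 + V\right)}$)
$\frac{1}{-54257 + U{\left(-438 \right)}} - -440969 = \frac{1}{-54257 + \frac{94}{3} \left(-438\right) \frac{1}{-151 - 438}} - -440969 = \frac{1}{-54257 + \frac{94}{3} \left(-438\right) \frac{1}{-589}} + 440969 = \frac{1}{-54257 + \frac{94}{3} \left(-438\right) \left(- \frac{1}{589}\right)} + 440969 = \frac{1}{-54257 + \frac{13724}{589}} + 440969 = \frac{1}{- \frac{31943649}{589}} + 440969 = - \frac{589}{31943649} + 440969 = \frac{14086158955292}{31943649}$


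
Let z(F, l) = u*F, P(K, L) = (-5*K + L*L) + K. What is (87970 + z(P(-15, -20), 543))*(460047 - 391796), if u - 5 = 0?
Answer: 6161017770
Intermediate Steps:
u = 5 (u = 5 + 0 = 5)
P(K, L) = L² - 4*K (P(K, L) = (-5*K + L²) + K = (L² - 5*K) + K = L² - 4*K)
z(F, l) = 5*F
(87970 + z(P(-15, -20), 543))*(460047 - 391796) = (87970 + 5*((-20)² - 4*(-15)))*(460047 - 391796) = (87970 + 5*(400 + 60))*68251 = (87970 + 5*460)*68251 = (87970 + 2300)*68251 = 90270*68251 = 6161017770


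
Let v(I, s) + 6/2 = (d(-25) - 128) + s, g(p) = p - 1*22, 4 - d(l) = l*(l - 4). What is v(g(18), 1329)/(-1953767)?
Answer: -477/1953767 ≈ -0.00024414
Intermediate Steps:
d(l) = 4 - l*(-4 + l) (d(l) = 4 - l*(l - 4) = 4 - l*(-4 + l))
g(p) = -22 + p (g(p) = p - 22 = -22 + p)
v(I, s) = -852 + s (v(I, s) = -3 + (((4 - 1*(-25)² + 4*(-25)) - 128) + s) = -3 + (((4 - 1*625 - 100) - 128) + s) = -3 + (((4 - 625 - 100) - 128) + s) = -3 + ((-721 - 128) + s) = -3 + (-849 + s) = -852 + s)
v(g(18), 1329)/(-1953767) = (-852 + 1329)/(-1953767) = 477*(-1/1953767) = -477/1953767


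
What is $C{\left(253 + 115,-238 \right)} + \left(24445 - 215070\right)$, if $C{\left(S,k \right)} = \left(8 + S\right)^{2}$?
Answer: $-49249$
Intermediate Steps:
$C{\left(253 + 115,-238 \right)} + \left(24445 - 215070\right) = \left(8 + \left(253 + 115\right)\right)^{2} + \left(24445 - 215070\right) = \left(8 + 368\right)^{2} - 190625 = 376^{2} - 190625 = 141376 - 190625 = -49249$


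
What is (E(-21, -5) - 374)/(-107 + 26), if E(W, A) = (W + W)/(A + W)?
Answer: 4841/1053 ≈ 4.5973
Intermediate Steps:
E(W, A) = 2*W/(A + W) (E(W, A) = (2*W)/(A + W) = 2*W/(A + W))
(E(-21, -5) - 374)/(-107 + 26) = (2*(-21)/(-5 - 21) - 374)/(-107 + 26) = (2*(-21)/(-26) - 374)/(-81) = (2*(-21)*(-1/26) - 374)*(-1/81) = (21/13 - 374)*(-1/81) = -4841/13*(-1/81) = 4841/1053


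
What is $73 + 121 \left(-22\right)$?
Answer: $-2589$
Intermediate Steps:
$73 + 121 \left(-22\right) = 73 - 2662 = -2589$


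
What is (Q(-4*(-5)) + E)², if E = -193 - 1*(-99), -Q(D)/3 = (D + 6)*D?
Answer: 2735716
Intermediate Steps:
Q(D) = -3*D*(6 + D) (Q(D) = -3*(D + 6)*D = -3*(6 + D)*D = -3*D*(6 + D))
E = -94 (E = -193 + 99 = -94)
(Q(-4*(-5)) + E)² = (-3*(-4*(-5))*(6 - 4*(-5)) - 94)² = (-3*20*(6 + 20) - 94)² = (-3*20*26 - 94)² = (-1560 - 94)² = (-1654)² = 2735716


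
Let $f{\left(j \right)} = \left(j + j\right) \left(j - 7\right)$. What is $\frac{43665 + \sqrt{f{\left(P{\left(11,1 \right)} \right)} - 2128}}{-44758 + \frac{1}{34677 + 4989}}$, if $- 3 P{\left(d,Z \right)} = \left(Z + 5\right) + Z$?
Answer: $- \frac{1732015890}{1775370827} - \frac{26444 i \sqrt{4690}}{1775370827} \approx -0.97558 - 0.0010201 i$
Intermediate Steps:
$P{\left(d,Z \right)} = - \frac{5}{3} - \frac{2 Z}{3}$ ($P{\left(d,Z \right)} = - \frac{\left(Z + 5\right) + Z}{3} = - \frac{\left(5 + Z\right) + Z}{3} = - \frac{5 + 2 Z}{3} = - \frac{5}{3} - \frac{2 Z}{3}$)
$f{\left(j \right)} = 2 j \left(-7 + j\right)$
$\frac{43665 + \sqrt{f{\left(P{\left(11,1 \right)} \right)} - 2128}}{-44758 + \frac{1}{34677 + 4989}} = \frac{43665 + \sqrt{2 \left(- \frac{5}{3} - \frac{2}{3}\right) \left(-7 - \frac{7}{3}\right) - 2128}}{-44758 + \frac{1}{34677 + 4989}} = \frac{43665 + \sqrt{2 \left(- \frac{5}{3} - \frac{2}{3}\right) \left(-7 - \frac{7}{3}\right) - 2128}}{-44758 + \frac{1}{39666}} = \frac{43665 + \sqrt{2 \left(- \frac{7}{3}\right) \left(-7 - \frac{7}{3}\right) - 2128}}{-44758 + \frac{1}{39666}} = \frac{43665 + \sqrt{2 \left(- \frac{7}{3}\right) \left(- \frac{28}{3}\right) - 2128}}{- \frac{1775370827}{39666}} = \left(43665 + \sqrt{\frac{392}{9} - 2128}\right) \left(- \frac{39666}{1775370827}\right) = \left(43665 + \sqrt{- \frac{18760}{9}}\right) \left(- \frac{39666}{1775370827}\right) = \left(43665 + \frac{2 i \sqrt{4690}}{3}\right) \left(- \frac{39666}{1775370827}\right) = - \frac{1732015890}{1775370827} - \frac{26444 i \sqrt{4690}}{1775370827}$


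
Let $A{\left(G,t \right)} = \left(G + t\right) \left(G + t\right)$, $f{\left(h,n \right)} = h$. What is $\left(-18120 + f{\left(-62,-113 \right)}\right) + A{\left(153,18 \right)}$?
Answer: $11059$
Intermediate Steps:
$A{\left(G,t \right)} = \left(G + t\right)^{2}$
$\left(-18120 + f{\left(-62,-113 \right)}\right) + A{\left(153,18 \right)} = \left(-18120 - 62\right) + \left(153 + 18\right)^{2} = -18182 + 171^{2} = -18182 + 29241 = 11059$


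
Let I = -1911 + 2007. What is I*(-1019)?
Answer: -97824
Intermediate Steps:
I = 96
I*(-1019) = 96*(-1019) = -97824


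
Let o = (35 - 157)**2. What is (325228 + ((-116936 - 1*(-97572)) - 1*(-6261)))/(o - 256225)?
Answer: -312125/241341 ≈ -1.2933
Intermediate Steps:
o = 14884 (o = (-122)**2 = 14884)
(325228 + ((-116936 - 1*(-97572)) - 1*(-6261)))/(o - 256225) = (325228 + ((-116936 - 1*(-97572)) - 1*(-6261)))/(14884 - 256225) = (325228 + ((-116936 + 97572) + 6261))/(-241341) = (325228 + (-19364 + 6261))*(-1/241341) = (325228 - 13103)*(-1/241341) = 312125*(-1/241341) = -312125/241341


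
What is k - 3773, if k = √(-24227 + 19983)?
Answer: -3773 + 2*I*√1061 ≈ -3773.0 + 65.146*I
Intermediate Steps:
k = 2*I*√1061 (k = √(-4244) = 2*I*√1061 ≈ 65.146*I)
k - 3773 = 2*I*√1061 - 3773 = -3773 + 2*I*√1061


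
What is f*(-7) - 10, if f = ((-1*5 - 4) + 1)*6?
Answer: 326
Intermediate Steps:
f = -48 (f = ((-5 - 4) + 1)*6 = (-9 + 1)*6 = -8*6 = -48)
f*(-7) - 10 = -48*(-7) - 10 = 336 - 10 = 326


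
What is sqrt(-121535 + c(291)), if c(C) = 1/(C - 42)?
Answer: I*sqrt(7535291286)/249 ≈ 348.62*I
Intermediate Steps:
c(C) = 1/(-42 + C)
sqrt(-121535 + c(291)) = sqrt(-121535 + 1/(-42 + 291)) = sqrt(-121535 + 1/249) = sqrt(-30262214/249) = I*sqrt(7535291286)/249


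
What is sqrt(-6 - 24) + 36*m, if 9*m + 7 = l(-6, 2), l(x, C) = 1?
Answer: -24 + I*sqrt(30) ≈ -24.0 + 5.4772*I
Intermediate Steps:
m = -2/3 (m = -7/9 + (1/9)*1 = -7/9 + 1/9 = -2/3 ≈ -0.66667)
sqrt(-6 - 24) + 36*m = sqrt(-6 - 24) + 36*(-2/3) = sqrt(-30) - 24 = I*sqrt(30) - 24 = -24 + I*sqrt(30)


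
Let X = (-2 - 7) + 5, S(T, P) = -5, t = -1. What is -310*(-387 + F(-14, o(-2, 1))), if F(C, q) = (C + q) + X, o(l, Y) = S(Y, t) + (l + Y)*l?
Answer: 126480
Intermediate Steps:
X = -4 (X = -9 + 5 = -4)
o(l, Y) = -5 + l*(Y + l) (o(l, Y) = -5 + (l + Y)*l = -5 + (Y + l)*l = -5 + l*(Y + l))
F(C, q) = -4 + C + q (F(C, q) = (C + q) - 4 = -4 + C + q)
-310*(-387 + F(-14, o(-2, 1))) = -310*(-387 + (-4 - 14 + (-5 + (-2)² + 1*(-2)))) = -310*(-387 + (-4 - 14 + (-5 + 4 - 2))) = -310*(-387 + (-4 - 14 - 3)) = -310*(-387 - 21) = -310*(-408) = 126480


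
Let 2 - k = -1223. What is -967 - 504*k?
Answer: -618367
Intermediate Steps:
k = 1225 (k = 2 - 1*(-1223) = 2 + 1223 = 1225)
-967 - 504*k = -967 - 504*1225 = -967 - 617400 = -618367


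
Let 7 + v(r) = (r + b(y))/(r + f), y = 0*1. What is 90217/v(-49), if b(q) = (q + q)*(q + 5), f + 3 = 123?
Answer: -6405407/546 ≈ -11732.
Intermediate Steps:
f = 120 (f = -3 + 123 = 120)
y = 0
b(q) = 2*q*(5 + q) (b(q) = (2*q)*(5 + q) = 2*q*(5 + q))
v(r) = -7 + r/(120 + r) (v(r) = -7 + (r + 2*0*(5 + 0))/(r + 120) = -7 + (r + 2*0*5)/(120 + r) = -7 + (r + 0)/(120 + r) = -7 + r/(120 + r))
90217/v(-49) = 90217/((6*(-140 - 1*(-49))/(120 - 49))) = 90217/((6*(-140 + 49)/71)) = 90217/((6*(1/71)*(-91))) = 90217/(-546/71) = 90217*(-71/546) = -6405407/546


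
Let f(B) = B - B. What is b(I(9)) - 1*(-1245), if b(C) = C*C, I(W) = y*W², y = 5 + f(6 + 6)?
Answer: 165270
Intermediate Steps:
f(B) = 0
y = 5 (y = 5 + 0 = 5)
I(W) = 5*W²
b(C) = C²
b(I(9)) - 1*(-1245) = (5*9²)² - 1*(-1245) = (5*81)² + 1245 = 405² + 1245 = 164025 + 1245 = 165270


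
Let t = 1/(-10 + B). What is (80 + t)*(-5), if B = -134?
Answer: -57595/144 ≈ -399.97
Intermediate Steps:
t = -1/144 (t = 1/(-10 - 134) = 1/(-144) = -1/144 ≈ -0.0069444)
(80 + t)*(-5) = (80 - 1/144)*(-5) = (11519/144)*(-5) = -57595/144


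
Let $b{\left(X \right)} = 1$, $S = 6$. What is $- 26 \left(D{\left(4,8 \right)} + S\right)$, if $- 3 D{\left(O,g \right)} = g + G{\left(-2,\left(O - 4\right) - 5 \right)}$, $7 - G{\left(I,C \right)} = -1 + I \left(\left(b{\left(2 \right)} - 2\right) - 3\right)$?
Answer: $- \frac{260}{3} \approx -86.667$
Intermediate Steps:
$G{\left(I,C \right)} = 8 + 4 I$ ($G{\left(I,C \right)} = 7 - \left(-1 + I \left(\left(1 - 2\right) - 3\right)\right) = 7 - \left(-1 + I \left(-1 - 3\right)\right) = 7 - \left(-1 + I \left(-4\right)\right) = 7 - \left(-1 - 4 I\right) = 7 + \left(1 + 4 I\right) = 8 + 4 I$)
$D{\left(O,g \right)} = - \frac{g}{3}$ ($D{\left(O,g \right)} = - \frac{g + \left(8 + 4 \left(-2\right)\right)}{3} = - \frac{g + \left(8 - 8\right)}{3} = - \frac{g + 0}{3} = - \frac{g}{3}$)
$- 26 \left(D{\left(4,8 \right)} + S\right) = - 26 \left(\left(- \frac{1}{3}\right) 8 + 6\right) = - 26 \left(- \frac{8}{3} + 6\right) = \left(-26\right) \frac{10}{3} = - \frac{260}{3}$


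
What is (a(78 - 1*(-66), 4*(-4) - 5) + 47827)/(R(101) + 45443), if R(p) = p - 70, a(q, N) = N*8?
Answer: 47659/45474 ≈ 1.0480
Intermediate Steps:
a(q, N) = 8*N
R(p) = -70 + p
(a(78 - 1*(-66), 4*(-4) - 5) + 47827)/(R(101) + 45443) = (8*(4*(-4) - 5) + 47827)/((-70 + 101) + 45443) = (8*(-16 - 5) + 47827)/(31 + 45443) = (8*(-21) + 47827)/45474 = (-168 + 47827)*(1/45474) = 47659*(1/45474) = 47659/45474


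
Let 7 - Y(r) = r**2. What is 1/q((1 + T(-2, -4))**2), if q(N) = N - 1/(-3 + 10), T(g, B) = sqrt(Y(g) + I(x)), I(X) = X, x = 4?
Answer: 385/1653 - 98*sqrt(7)/1653 ≈ 0.076054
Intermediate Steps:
Y(r) = 7 - r**2
T(g, B) = sqrt(11 - g**2) (T(g, B) = sqrt((7 - g**2) + 4) = sqrt(11 - g**2))
q(N) = -1/7 + N (q(N) = N - 1/7 = -1/7 + N)
1/q((1 + T(-2, -4))**2) = 1/(-1/7 + (1 + sqrt(11 - 1*(-2)**2))**2) = 1/(-1/7 + (1 + sqrt(11 - 1*4))**2) = 1/(-1/7 + (1 + sqrt(11 - 4))**2) = 1/(-1/7 + (1 + sqrt(7))**2)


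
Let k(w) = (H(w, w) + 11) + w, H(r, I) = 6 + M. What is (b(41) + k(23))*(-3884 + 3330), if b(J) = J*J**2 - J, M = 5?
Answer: -38184450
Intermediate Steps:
H(r, I) = 11 (H(r, I) = 6 + 5 = 11)
b(J) = J**3 - J
k(w) = 22 + w (k(w) = (11 + 11) + w = 22 + w)
(b(41) + k(23))*(-3884 + 3330) = ((41**3 - 1*41) + (22 + 23))*(-3884 + 3330) = ((68921 - 41) + 45)*(-554) = (68880 + 45)*(-554) = 68925*(-554) = -38184450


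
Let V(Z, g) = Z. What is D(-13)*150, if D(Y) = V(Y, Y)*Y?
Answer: 25350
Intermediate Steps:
D(Y) = Y² (D(Y) = Y*Y = Y²)
D(-13)*150 = (-13)²*150 = 169*150 = 25350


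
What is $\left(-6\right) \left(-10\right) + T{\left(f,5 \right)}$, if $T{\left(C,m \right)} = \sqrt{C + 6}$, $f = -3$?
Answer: $60 + \sqrt{3} \approx 61.732$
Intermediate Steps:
$T{\left(C,m \right)} = \sqrt{6 + C}$
$\left(-6\right) \left(-10\right) + T{\left(f,5 \right)} = \left(-6\right) \left(-10\right) + \sqrt{6 - 3} = 60 + \sqrt{3}$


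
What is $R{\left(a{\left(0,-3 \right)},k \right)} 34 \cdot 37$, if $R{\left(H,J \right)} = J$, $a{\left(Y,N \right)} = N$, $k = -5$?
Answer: $-6290$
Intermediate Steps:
$R{\left(a{\left(0,-3 \right)},k \right)} 34 \cdot 37 = - 5 \cdot 34 \cdot 37 = \left(-5\right) 1258 = -6290$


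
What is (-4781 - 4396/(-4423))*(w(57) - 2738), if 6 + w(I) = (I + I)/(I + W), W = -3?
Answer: 521720319659/39807 ≈ 1.3106e+7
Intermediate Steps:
w(I) = -6 + 2*I/(-3 + I) (w(I) = -6 + (I + I)/(I - 3) = -6 + (2*I)/(-3 + I) = -6 + 2*I/(-3 + I))
(-4781 - 4396/(-4423))*(w(57) - 2738) = (-4781 - 4396/(-4423))*(2*(9 - 2*57)/(-3 + 57) - 2738) = (-4781 - 4396*(-1/4423))*(2*(9 - 114)/54 - 2738) = (-4781 + 4396/4423)*(2*(1/54)*(-105) - 2738) = -21141967*(-35/9 - 2738)/4423 = -21141967/4423*(-24677/9) = 521720319659/39807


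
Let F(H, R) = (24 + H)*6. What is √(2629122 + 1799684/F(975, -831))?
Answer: 2*√72893500903/333 ≈ 1621.5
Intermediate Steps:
F(H, R) = 144 + 6*H
√(2629122 + 1799684/F(975, -831)) = √(2629122 + 1799684/(144 + 6*975)) = √(2629122 + 1799684/(144 + 5850)) = √(2629122 + 1799684/5994) = √(2629122 + 1799684*(1/5994)) = √(2629122 + 899842/2997) = √(7880378476/2997) = 2*√72893500903/333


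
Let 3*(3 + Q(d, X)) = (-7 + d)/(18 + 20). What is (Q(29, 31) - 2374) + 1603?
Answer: -44107/57 ≈ -773.81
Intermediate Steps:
Q(d, X) = -349/114 + d/114 (Q(d, X) = -3 + ((-7 + d)/(18 + 20))/3 = -3 + ((-7 + d)/38)/3 = -3 + ((-7 + d)*(1/38))/3 = -3 + (-7/38 + d/38)/3 = -3 + (-7/114 + d/114) = -349/114 + d/114)
(Q(29, 31) - 2374) + 1603 = ((-349/114 + (1/114)*29) - 2374) + 1603 = ((-349/114 + 29/114) - 2374) + 1603 = (-160/57 - 2374) + 1603 = -135478/57 + 1603 = -44107/57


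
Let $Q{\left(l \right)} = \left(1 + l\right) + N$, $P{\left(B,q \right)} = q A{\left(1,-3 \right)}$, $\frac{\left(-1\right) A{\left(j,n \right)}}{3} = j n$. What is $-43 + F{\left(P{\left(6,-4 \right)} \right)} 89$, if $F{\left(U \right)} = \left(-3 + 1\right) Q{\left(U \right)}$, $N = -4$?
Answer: $6899$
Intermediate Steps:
$A{\left(j,n \right)} = - 3 j n$
$P{\left(B,q \right)} = 9 q$ ($P{\left(B,q \right)} = q \left(\left(-3\right) 1 \left(-3\right)\right) = q 9 = 9 q$)
$Q{\left(l \right)} = -3 + l$ ($Q{\left(l \right)} = \left(1 + l\right) - 4 = -3 + l$)
$F{\left(U \right)} = 6 - 2 U$ ($F{\left(U \right)} = \left(-3 + 1\right) \left(-3 + U\right) = - 2 \left(-3 + U\right) = 6 - 2 U$)
$-43 + F{\left(P{\left(6,-4 \right)} \right)} 89 = -43 + \left(6 - 2 \cdot 9 \left(-4\right)\right) 89 = -43 + \left(6 - -72\right) 89 = -43 + \left(6 + 72\right) 89 = -43 + 78 \cdot 89 = -43 + 6942 = 6899$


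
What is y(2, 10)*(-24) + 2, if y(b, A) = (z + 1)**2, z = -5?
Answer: -382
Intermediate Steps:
y(b, A) = 16 (y(b, A) = (-5 + 1)**2 = (-4)**2 = 16)
y(2, 10)*(-24) + 2 = 16*(-24) + 2 = -384 + 2 = -382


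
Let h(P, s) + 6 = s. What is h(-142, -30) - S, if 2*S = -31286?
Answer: 15607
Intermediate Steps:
S = -15643 (S = (½)*(-31286) = -15643)
h(P, s) = -6 + s
h(-142, -30) - S = (-6 - 30) - 1*(-15643) = -36 + 15643 = 15607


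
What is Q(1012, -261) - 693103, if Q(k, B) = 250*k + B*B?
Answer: -371982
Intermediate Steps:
Q(k, B) = B² + 250*k (Q(k, B) = 250*k + B² = B² + 250*k)
Q(1012, -261) - 693103 = ((-261)² + 250*1012) - 693103 = (68121 + 253000) - 693103 = 321121 - 693103 = -371982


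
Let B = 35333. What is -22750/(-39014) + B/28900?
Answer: 1017978331/563752300 ≈ 1.8057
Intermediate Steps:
-22750/(-39014) + B/28900 = -22750/(-39014) + 35333/28900 = -22750*(-1/39014) + 35333*(1/28900) = 11375/19507 + 35333/28900 = 1017978331/563752300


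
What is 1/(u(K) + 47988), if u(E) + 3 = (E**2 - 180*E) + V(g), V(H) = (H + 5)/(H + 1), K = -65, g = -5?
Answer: 1/63910 ≈ 1.5647e-5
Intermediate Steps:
V(H) = (5 + H)/(1 + H)
u(E) = -3 + E**2 - 180*E (u(E) = -3 + ((E**2 - 180*E) + (5 - 5)/(1 - 5)) = -3 + ((E**2 - 180*E) + 0/(-4)) = -3 + ((E**2 - 180*E) - 1/4*0) = -3 + ((E**2 - 180*E) + 0) = -3 + (E**2 - 180*E) = -3 + E**2 - 180*E)
1/(u(K) + 47988) = 1/((-3 + (-65)**2 - 180*(-65)) + 47988) = 1/((-3 + 4225 + 11700) + 47988) = 1/(15922 + 47988) = 1/63910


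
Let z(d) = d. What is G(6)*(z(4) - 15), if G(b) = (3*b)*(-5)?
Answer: 990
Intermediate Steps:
G(b) = -15*b
G(6)*(z(4) - 15) = (-15*6)*(4 - 15) = -90*(-11) = 990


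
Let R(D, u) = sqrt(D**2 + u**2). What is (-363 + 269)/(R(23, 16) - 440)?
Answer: 8272/38563 + 94*sqrt(785)/192815 ≈ 0.22817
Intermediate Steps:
(-363 + 269)/(R(23, 16) - 440) = (-363 + 269)/(sqrt(23**2 + 16**2) - 440) = -94/(sqrt(529 + 256) - 440) = -94/(sqrt(785) - 440) = -94/(-440 + sqrt(785))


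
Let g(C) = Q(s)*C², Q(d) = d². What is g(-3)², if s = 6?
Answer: 104976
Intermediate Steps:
g(C) = 36*C² (g(C) = 6²*C² = 36*C²)
g(-3)² = (36*(-3)²)² = (36*9)² = 324² = 104976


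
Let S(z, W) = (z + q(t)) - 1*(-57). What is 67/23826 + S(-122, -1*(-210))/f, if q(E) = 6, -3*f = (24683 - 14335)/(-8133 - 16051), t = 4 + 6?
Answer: -25497029963/61637862 ≈ -413.66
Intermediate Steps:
t = 10
f = 2587/18138 (f = -(24683 - 14335)/(3*(-8133 - 16051)) = -10348/(3*(-24184)) = -10348*(-1)/(3*24184) = -⅓*(-2587/6046) = 2587/18138 ≈ 0.14263)
S(z, W) = 63 + z (S(z, W) = (z + 6) - 1*(-57) = (6 + z) + 57 = 63 + z)
67/23826 + S(-122, -1*(-210))/f = 67/23826 + (63 - 122)/(2587/18138) = 67*(1/23826) - 59*18138/2587 = 67/23826 - 1070142/2587 = -25497029963/61637862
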